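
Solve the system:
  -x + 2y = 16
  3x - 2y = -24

x = -4, y = 6

Row-reduce the augmented matrix:
R1 ← R1 / (-1).
R2 ← R2 − 3·R1.
R2 ← R2 / (4).
R1 ← R1 + 2·R2.
Reading off the reduced rows gives x = -4, y = 6.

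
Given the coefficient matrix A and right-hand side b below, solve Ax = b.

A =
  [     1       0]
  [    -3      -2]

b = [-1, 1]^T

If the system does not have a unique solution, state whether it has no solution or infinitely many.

Row-reduce the augmented matrix:
R2 ← R2 + 3·R1.
R2 ← R2 / (-2).
Reading off the reduced rows gives x_1 = -1, x_2 = 1.

x_1 = -1, x_2 = 1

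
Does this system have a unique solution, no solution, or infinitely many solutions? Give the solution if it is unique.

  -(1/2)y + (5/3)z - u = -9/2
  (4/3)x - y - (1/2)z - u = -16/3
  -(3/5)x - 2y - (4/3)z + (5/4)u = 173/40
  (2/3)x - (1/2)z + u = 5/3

x = -2, y = 2/3, z = -1, u = 5/2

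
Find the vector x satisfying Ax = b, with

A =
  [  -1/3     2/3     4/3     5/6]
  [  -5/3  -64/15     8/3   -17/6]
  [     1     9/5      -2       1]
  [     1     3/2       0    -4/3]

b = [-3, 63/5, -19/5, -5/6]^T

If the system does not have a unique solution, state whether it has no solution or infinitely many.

Row-reduce:
R1 ← R1 / (-1/3).
R2 ← R2 + 5/3·R1.
R3 ← R3 − 1·R1.
R4 ← R4 − 1·R1.
R2 ← R2 / (-38/5).
R1 ← R1 + 2·R2.
R3 ← R3 − 19/5·R2.
R4 ← R4 − 7/2·R2.
Swap R3 and R4.
R3 ← R3 / (41/19).
R1 ← R1 + 56/19·R3.
R2 ← R2 − 10/19·R3.
Row 4 reduces to 0 = 1, a contradiction. The system is inconsistent.

no solution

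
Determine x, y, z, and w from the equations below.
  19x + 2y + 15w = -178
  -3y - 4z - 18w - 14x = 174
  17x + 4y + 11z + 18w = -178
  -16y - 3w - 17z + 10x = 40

Row-reduce the augmented matrix:
R1 ← R1 / (19).
R2 ← R2 + 14·R1.
R3 ← R3 − 17·R1.
R4 ← R4 − 10·R1.
R2 ← R2 / (-29/19).
R1 ← R1 − 2/19·R2.
R3 ← R3 − 42/19·R2.
R4 ← R4 + 324/19·R2.
R3 ← R3 / (151/29).
R1 ← R1 + 8/29·R3.
R2 ← R2 − 76/29·R3.
R4 ← R4 − 803/29·R3.
R4 ← R4 / (14478/151).
R1 ← R1 − 3/151·R4.
R2 ← R2 − 1104/151·R4.
R3 ← R3 + 159/151·R4.
Reading off the reduced rows gives x = -4, y = -6, z = 2, w = -6.

x = -4, y = -6, z = 2, w = -6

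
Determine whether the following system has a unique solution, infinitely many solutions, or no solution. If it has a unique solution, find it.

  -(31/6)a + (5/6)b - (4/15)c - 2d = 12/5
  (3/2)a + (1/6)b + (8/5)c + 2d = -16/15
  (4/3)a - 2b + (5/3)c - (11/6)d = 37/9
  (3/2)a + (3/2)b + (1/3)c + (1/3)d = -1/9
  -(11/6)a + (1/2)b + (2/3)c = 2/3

a = 0, b = 0, c = 1, d = -4/3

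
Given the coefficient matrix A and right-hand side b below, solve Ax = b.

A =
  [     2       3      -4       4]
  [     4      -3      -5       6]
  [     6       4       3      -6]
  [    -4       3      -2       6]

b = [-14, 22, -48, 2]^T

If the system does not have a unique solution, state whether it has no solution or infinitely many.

Row-reduce the augmented matrix:
R1 ← R1 / (2).
R2 ← R2 − 4·R1.
R3 ← R3 − 6·R1.
R4 ← R4 + 4·R1.
R2 ← R2 / (-9).
R1 ← R1 − 3/2·R2.
R3 ← R3 + 5·R2.
R4 ← R4 − 9·R2.
R3 ← R3 / (40/3).
R1 ← R1 + 3/2·R3.
R2 ← R2 + 1/3·R3.
R4 ← R4 + 7·R3.
R4 ← R4 / (47/15).
R1 ← R1 + 7/30·R4.
R2 ← R2 + 1/5·R4.
R3 ← R3 + 19/15·R4.
Reading off the reduced rows gives x_1 = -2, x_2 = -6, x_3 = 0, x_4 = 2.

x_1 = -2, x_2 = -6, x_3 = 0, x_4 = 2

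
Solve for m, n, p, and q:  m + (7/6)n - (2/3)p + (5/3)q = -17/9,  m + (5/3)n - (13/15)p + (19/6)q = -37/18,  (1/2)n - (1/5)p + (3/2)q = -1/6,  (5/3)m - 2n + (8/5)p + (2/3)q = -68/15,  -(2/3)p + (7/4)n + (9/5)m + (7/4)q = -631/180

m = -2, n = 0, p = -2/3, q = -1/5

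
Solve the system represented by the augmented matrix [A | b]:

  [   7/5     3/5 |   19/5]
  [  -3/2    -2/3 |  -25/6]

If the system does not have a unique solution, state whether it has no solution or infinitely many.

x_1 = 1, x_2 = 4

Row-reduce the augmented matrix:
R1 ← R1 / (7/5).
R2 ← R2 + 3/2·R1.
R2 ← R2 / (-1/42).
R1 ← R1 − 3/7·R2.
Reading off the reduced rows gives x_1 = 1, x_2 = 4.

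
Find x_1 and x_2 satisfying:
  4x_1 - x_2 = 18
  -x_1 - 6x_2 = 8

x_1 = 4, x_2 = -2

Row-reduce the augmented matrix:
R1 ← R1 / (4).
R2 ← R2 + 1·R1.
R2 ← R2 / (-25/4).
R1 ← R1 + 1/4·R2.
Reading off the reduced rows gives x_1 = 4, x_2 = -2.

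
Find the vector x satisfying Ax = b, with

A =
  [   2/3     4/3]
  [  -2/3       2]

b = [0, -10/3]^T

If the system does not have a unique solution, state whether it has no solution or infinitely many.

x_1 = 2, x_2 = -1

Row-reduce the augmented matrix:
R1 ← R1 / (2/3).
R2 ← R2 + 2/3·R1.
R2 ← R2 / (10/3).
R1 ← R1 − 2·R2.
Reading off the reduced rows gives x_1 = 2, x_2 = -1.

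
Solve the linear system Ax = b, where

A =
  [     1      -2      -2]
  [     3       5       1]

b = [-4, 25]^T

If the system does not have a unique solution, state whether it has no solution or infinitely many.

Row-reduce:
R2 ← R2 − 3·R1.
R2 ← R2 / (11).
R1 ← R1 + 2·R2.
Rank is 2 with 3 unknowns, leaving x_3 free.

infinitely many solutions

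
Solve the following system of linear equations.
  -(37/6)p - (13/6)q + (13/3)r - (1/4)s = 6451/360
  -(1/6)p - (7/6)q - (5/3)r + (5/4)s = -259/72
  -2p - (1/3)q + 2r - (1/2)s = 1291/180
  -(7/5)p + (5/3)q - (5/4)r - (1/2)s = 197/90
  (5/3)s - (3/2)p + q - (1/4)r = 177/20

p = -2, q = 7/3, r = 13/5, s = 5/2

Row-reduce the augmented matrix:
R1 ← R1 / (-37/6).
R2 ← R2 + 1/6·R1.
R3 ← R3 + 2·R1.
R4 ← R4 + 7/5·R1.
R5 ← R5 + 3/2·R1.
R2 ← R2 / (-41/37).
R1 ← R1 − 13/37·R2.
R3 ← R3 − 41/111·R2.
R4 ← R4 − 1198/555·R2.
R5 ← R5 − 113/74·R2.
Swap R3 and R4.
R3 ← R3 / (-4681/820).
R1 ← R1 + 52/41·R3.
R2 ← R2 − 66/41·R3.
R5 ← R5 + 617/164·R3.
Swap R4 and R5.
R4 ← R4 / (60049/28086).
R1 ← R1 + 30/4681·R4.
R2 ← R2 + 5325/9362·R4.
R3 ← R3 + 1644/4681·R4.
R5 reduces to 0 = 0, so the extra equation is consistent.
Reading off the reduced rows gives p = -2, q = 7/3, r = 13/5, s = 5/2.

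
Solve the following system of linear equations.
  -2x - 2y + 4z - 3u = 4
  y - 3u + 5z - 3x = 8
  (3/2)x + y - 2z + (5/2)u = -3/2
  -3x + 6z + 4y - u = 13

infinitely many solutions

Row-reduce:
R1 ← R1 / (-2).
R2 ← R2 + 3·R1.
R3 ← R3 − 3/2·R1.
R4 ← R4 + 3·R1.
R2 ← R2 / (4).
R1 ← R1 − 1·R2.
R3 ← R3 + 1/2·R2.
R4 ← R4 − 7·R2.
R3 ← R3 / (7/8).
R1 ← R1 + 7/4·R3.
R2 ← R2 + 1/4·R3.
R4 ← R4 − 7/4·R3.
Rank is 3 with 4 unknowns, leaving u free.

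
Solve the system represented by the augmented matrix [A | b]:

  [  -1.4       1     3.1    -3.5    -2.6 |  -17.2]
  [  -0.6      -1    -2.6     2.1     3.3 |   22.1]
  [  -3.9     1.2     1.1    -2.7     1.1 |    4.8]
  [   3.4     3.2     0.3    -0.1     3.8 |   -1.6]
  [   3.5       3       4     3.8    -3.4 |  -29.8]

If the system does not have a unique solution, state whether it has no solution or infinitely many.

x_1 = -2, x_2 = -3, x_3 = -1, x_4 = 1, x_5 = 4

Row-reduce the augmented matrix:
R1 ← R1 / (-7/5).
R2 ← R2 + 3/5·R1.
R3 ← R3 + 39/10·R1.
R4 ← R4 − 17/5·R1.
R5 ← R5 − 7/2·R1.
R2 ← R2 / (-10/7).
R1 ← R1 + 5/7·R2.
R3 ← R3 + 111/70·R2.
R4 ← R4 − 197/35·R2.
R5 ← R5 − 11/2·R2.
R3 ← R3 / (-127/40).
R1 ← R1 + 1/4·R3.
R2 ← R2 − 11/4·R3.
R4 ← R4 + 153/20·R3.
R5 ← R5 + 27/8·R3.
R4 ← R4 / (-56339/31750).
R1 ← R1 − 1459/3175·R4.
R2 ← R2 − 159/1270·R4.
R3 ← R3 + 3054/3175·R4.
R5 ← R5 − 17982/3175·R4.
R5 ← R5 / (2754309/112678).
R1 ← R1 − 61043/56339·R5.
R2 ← R2 − 379/1063·R5.
R3 ← R3 + 262117/56339·R5.
R4 ← R4 + 208987/56339·R5.
Reading off the reduced rows gives x_1 = -2, x_2 = -3, x_3 = -1, x_4 = 1, x_5 = 4.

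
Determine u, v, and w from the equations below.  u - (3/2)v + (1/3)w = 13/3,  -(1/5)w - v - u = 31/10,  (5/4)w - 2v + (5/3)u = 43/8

Row-reduce the augmented matrix:
R2 ← R2 + 1·R1.
R3 ← R3 − 5/3·R1.
R2 ← R2 / (-5/2).
R1 ← R1 + 3/2·R2.
R3 ← R3 − 1/2·R2.
R3 ← R3 / (649/900).
R1 ← R1 − 19/75·R3.
R2 ← R2 + 4/75·R3.
Reading off the reduced rows gives u = 0, v = -3, w = -1/2.

u = 0, v = -3, w = -1/2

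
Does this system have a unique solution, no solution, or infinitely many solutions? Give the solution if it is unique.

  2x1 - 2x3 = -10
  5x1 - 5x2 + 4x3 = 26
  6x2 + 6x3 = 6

x1 = -1, x2 = -3, x3 = 4

Row-reduce the augmented matrix:
R1 ← R1 / (2).
R2 ← R2 − 5·R1.
R2 ← R2 / (-5).
R3 ← R3 − 6·R2.
R3 ← R3 / (84/5).
R1 ← R1 + 1·R3.
R2 ← R2 + 9/5·R3.
Reading off the reduced rows gives x1 = -1, x2 = -3, x3 = 4.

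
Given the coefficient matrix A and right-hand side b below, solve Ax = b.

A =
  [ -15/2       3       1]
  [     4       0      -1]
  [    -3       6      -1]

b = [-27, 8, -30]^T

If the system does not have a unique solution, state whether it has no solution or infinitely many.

Row-reduce:
R1 ← R1 / (-15/2).
R2 ← R2 − 4·R1.
R3 ← R3 + 3·R1.
R2 ← R2 / (8/5).
R1 ← R1 + 2/5·R2.
R3 ← R3 − 24/5·R2.
Rank is 2 with 3 unknowns, leaving x_3 free.

infinitely many solutions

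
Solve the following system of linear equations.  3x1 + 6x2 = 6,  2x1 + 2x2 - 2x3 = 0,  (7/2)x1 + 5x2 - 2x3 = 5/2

Row-reduce:
R1 ← R1 / (3).
R2 ← R2 − 2·R1.
R3 ← R3 − 7/2·R1.
R2 ← R2 / (-2).
R1 ← R1 − 2·R2.
R3 ← R3 + 2·R2.
Row 3 reduces to 0 = -1/2, a contradiction. The system is inconsistent.

no solution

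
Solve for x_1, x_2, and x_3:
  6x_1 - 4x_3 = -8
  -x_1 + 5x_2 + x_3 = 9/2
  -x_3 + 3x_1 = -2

Row-reduce the augmented matrix:
R1 ← R1 / (6).
R2 ← R2 + 1·R1.
R3 ← R3 − 3·R1.
R2 ← R2 / (5).
R1 ← R1 + 2/3·R3.
R2 ← R2 − 1/15·R3.
Reading off the reduced rows gives x_1 = 0, x_2 = 1/2, x_3 = 2.

x_1 = 0, x_2 = 1/2, x_3 = 2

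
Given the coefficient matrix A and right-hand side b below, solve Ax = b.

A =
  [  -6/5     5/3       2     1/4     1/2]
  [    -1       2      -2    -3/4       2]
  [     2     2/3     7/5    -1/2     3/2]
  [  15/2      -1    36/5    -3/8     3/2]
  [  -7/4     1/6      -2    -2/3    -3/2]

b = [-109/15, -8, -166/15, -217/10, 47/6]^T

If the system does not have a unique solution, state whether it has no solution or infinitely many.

no solution

Row-reduce:
R1 ← R1 / (-6/5).
R2 ← R2 + 1·R1.
R3 ← R3 − 2·R1.
R4 ← R4 − 15/2·R1.
R5 ← R5 + 7/4·R1.
R2 ← R2 / (11/18).
R1 ← R1 + 25/18·R2.
R3 ← R3 − 31/9·R2.
R4 ← R4 − 113/12·R2.
R5 ← R5 + 163/72·R2.
R3 ← R3 / (127/5).
R1 ← R1 + 10·R3.
R2 ← R2 + 6·R3.
R4 ← R4 − 381/5·R3.
R5 ← R5 + 37/2·R3.
Swap R4 and R5.
R4 ← R4 / (-47473/67056).
R1 ← R1 + 1635/5588·R4.
R2 ← R2 + 1743/5588·R4.
R3 ← R3 − 585/2794·R4.
Row 5 reduces to 0 = -1/2, a contradiction. The system is inconsistent.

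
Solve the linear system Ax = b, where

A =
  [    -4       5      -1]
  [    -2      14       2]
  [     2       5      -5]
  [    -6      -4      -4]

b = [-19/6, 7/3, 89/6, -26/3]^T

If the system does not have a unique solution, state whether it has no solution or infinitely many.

Row-reduce the augmented matrix:
R1 ← R1 / (-4).
R2 ← R2 + 2·R1.
R3 ← R3 − 2·R1.
R4 ← R4 + 6·R1.
R2 ← R2 / (23/2).
R1 ← R1 + 5/4·R2.
R3 ← R3 − 15/2·R2.
R4 ← R4 + 23/2·R2.
R3 ← R3 / (-164/23).
R1 ← R1 − 12/23·R3.
R2 ← R2 − 5/23·R3.
R4 reduces to 0 = 0, so the extra equation is consistent.
Reading off the reduced rows gives x_1 = 2, x_2 = 2/3, x_3 = -3/2.

x_1 = 2, x_2 = 2/3, x_3 = -3/2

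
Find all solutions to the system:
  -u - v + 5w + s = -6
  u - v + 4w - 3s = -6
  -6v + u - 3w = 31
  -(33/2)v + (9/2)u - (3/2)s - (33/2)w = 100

no solution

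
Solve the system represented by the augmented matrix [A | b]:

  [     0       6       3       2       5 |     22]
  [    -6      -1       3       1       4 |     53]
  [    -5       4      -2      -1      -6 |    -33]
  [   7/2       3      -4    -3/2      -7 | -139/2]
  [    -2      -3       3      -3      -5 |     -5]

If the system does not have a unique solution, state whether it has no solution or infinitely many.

infinitely many solutions

Row-reduce:
Swap R1 and R2.
R1 ← R1 / (-6).
R3 ← R3 + 5·R1.
R4 ← R4 − 7/2·R1.
R5 ← R5 + 2·R1.
R2 ← R2 / (6).
R1 ← R1 − 1/6·R2.
R3 ← R3 − 29/6·R2.
R4 ← R4 − 29/12·R2.
R5 ← R5 + 8/3·R2.
R3 ← R3 / (-83/12).
R1 ← R1 + 7/12·R3.
R2 ← R2 − 1/2·R3.
R4 ← R4 + 83/24·R3.
R5 ← R5 − 10/3·R3.
Swap R4 and R5.
R4 ← R4 / (-1022/249).
R1 ← R1 − 17/249·R4.
R2 ← R2 − 7/83·R4.
R3 ← R3 − 124/249·R4.
Rank is 4 with 5 unknowns, leaving x_5 free.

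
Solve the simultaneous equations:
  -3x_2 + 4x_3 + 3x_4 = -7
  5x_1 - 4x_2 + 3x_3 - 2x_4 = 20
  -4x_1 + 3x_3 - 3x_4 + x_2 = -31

infinitely many solutions

Row-reduce:
Swap R1 and R2.
R1 ← R1 / (5).
R3 ← R3 + 4·R1.
R2 ← R2 / (-3).
R1 ← R1 + 4/5·R2.
R3 ← R3 + 11/5·R2.
R3 ← R3 / (37/15).
R1 ← R1 + 7/15·R3.
R2 ← R2 + 4/3·R3.
Rank is 3 with 4 unknowns, leaving x_4 free.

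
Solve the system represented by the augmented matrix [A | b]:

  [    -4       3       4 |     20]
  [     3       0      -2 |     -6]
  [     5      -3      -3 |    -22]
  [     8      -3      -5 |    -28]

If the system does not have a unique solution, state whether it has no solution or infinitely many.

Row-reduce the augmented matrix:
R1 ← R1 / (-4).
R2 ← R2 − 3·R1.
R3 ← R3 − 5·R1.
R4 ← R4 − 8·R1.
R2 ← R2 / (9/4).
R1 ← R1 + 3/4·R2.
R3 ← R3 − 3/4·R2.
R4 ← R4 − 3·R2.
R3 ← R3 / (5/3).
R1 ← R1 + 2/3·R3.
R2 ← R2 − 4/9·R3.
R4 ← R4 − 5/3·R3.
R4 reduces to 0 = 0, so the extra equation is consistent.
Reading off the reduced rows gives x_1 = -2, x_2 = 4, x_3 = 0.

x_1 = -2, x_2 = 4, x_3 = 0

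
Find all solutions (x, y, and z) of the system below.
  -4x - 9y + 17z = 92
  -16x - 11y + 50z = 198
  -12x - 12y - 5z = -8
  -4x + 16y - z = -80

Row-reduce:
R1 ← R1 / (-4).
R2 ← R2 + 16·R1.
R3 ← R3 + 12·R1.
R4 ← R4 + 4·R1.
R2 ← R2 / (25).
R1 ← R1 − 9/4·R2.
R3 ← R3 − 15·R2.
R4 ← R4 − 25·R2.
R3 ← R3 / (-226/5).
R1 ← R1 + 263/100·R3.
R2 ← R2 + 18/25·R3.
Row 4 reduces to 0 = -2, a contradiction. The system is inconsistent.

no solution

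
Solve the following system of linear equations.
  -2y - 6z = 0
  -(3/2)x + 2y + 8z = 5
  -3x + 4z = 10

infinitely many solutions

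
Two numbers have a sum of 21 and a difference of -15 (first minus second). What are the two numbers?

Let x = first number, y = second number.
  x + y = 21
  x - y = -15
From equation 1: x = 21 − y.
Substitute into equation 2 and solve: y = 18.
Then x = 3.

first number: 3, second number: 18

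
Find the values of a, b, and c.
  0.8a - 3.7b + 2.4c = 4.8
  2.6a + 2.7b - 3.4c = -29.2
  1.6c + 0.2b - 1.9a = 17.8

a = -6, b = 0, c = 4

Row-reduce the augmented matrix:
R1 ← R1 / (4/5).
R2 ← R2 − 13/5·R1.
R3 ← R3 + 19/10·R1.
R2 ← R2 / (589/40).
R1 ← R1 + 37/8·R2.
R3 ← R3 + 687/80·R2.
R3 ← R3 / (905/1178).
R1 ← R1 + 305/589·R3.
R2 ← R2 + 448/589·R3.
Reading off the reduced rows gives a = -6, b = 0, c = 4.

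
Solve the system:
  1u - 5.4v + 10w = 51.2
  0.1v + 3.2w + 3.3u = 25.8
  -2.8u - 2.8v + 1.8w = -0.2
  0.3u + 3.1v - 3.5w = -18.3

Row-reduce the augmented matrix:
R2 ← R2 − 33/10·R1.
R3 ← R3 + 14/5·R1.
R4 ← R4 − 3/10·R1.
R2 ← R2 / (448/25).
R1 ← R1 + 27/5·R2.
R3 ← R3 + 448/25·R2.
R4 ← R4 − 118/25·R2.
Swap R3 and R4.
R3 ← R3 / (1511/1120).
R1 ← R1 − 457/448·R3.
R2 ← R2 + 745/448·R3.
R4 reduces to 0 = 0, so the extra equation is consistent.
Reading off the reduced rows gives u = 5, v = -3, w = 3.

u = 5, v = -3, w = 3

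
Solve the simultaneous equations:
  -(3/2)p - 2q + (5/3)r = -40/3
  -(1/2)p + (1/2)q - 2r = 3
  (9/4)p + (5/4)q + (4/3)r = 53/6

infinitely many solutions

Row-reduce:
R1 ← R1 / (-3/2).
R2 ← R2 + 1/2·R1.
R3 ← R3 − 9/4·R1.
R2 ← R2 / (7/6).
R1 ← R1 − 4/3·R2.
R3 ← R3 + 7/4·R2.
Rank is 2 with 3 unknowns, leaving r free.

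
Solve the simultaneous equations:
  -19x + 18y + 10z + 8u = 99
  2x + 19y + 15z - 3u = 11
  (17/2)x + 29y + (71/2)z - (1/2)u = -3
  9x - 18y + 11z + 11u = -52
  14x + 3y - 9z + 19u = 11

no solution

Row-reduce:
R1 ← R1 / (-19).
R2 ← R2 − 2·R1.
R3 ← R3 − 17/2·R1.
R4 ← R4 − 9·R1.
R5 ← R5 − 14·R1.
R2 ← R2 / (397/19).
R1 ← R1 + 18/19·R2.
R3 ← R3 − 704/19·R2.
R4 ← R4 + 180/19·R2.
R5 ← R5 − 309/19·R2.
R3 ← R3 / (9137/794).
R1 ← R1 − 80/397·R3.
R2 ← R2 − 305/397·R3.
R4 ← R4 − 9137/397·R3.
R5 ← R5 + 5608/397·R3.
Swap R4 and R5.
R4 ← R4 / (320262/9137).
R1 ← R1 + 5846/9137·R4.
R2 ← R2 + 5156/9137·R4.
R3 ← R3 − 5483/9137·R4.
Row 5 reduces to 0 = -2, a contradiction. The system is inconsistent.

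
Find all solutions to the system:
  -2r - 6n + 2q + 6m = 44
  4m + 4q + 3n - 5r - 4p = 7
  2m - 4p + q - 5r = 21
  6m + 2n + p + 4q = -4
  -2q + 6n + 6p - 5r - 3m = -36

Row-reduce the augmented matrix:
R1 ← R1 / (6).
R2 ← R2 − 4·R1.
R3 ← R3 − 2·R1.
R4 ← R4 − 6·R1.
R5 ← R5 + 3·R1.
R2 ← R2 / (7).
R1 ← R1 + 1·R2.
R3 ← R3 − 2·R2.
R4 ← R4 − 8·R2.
R5 ← R5 − 3·R2.
R3 ← R3 / (-20/7).
R1 ← R1 + 4/7·R3.
R2 ← R2 + 4/7·R3.
R4 ← R4 − 39/7·R3.
R5 ← R5 − 54/7·R3.
R4 ← R4 / (-113/60).
R1 ← R1 − 4/5·R4.
R2 ← R2 − 7/15·R4.
R3 ← R3 − 3/20·R4.
R5 ← R5 + 33/10·R4.
R5 ← R5 / (-1460/113).
R1 ← R1 + 33/113·R5.
R2 ← R2 − 9/113·R5.
R3 ← R3 − 128/113·R5.
R4 ← R4 − 13/113·R5.
Reading off the reduced rows gives m = 2, n = -5, p = -2, q = -1, r = -2.

m = 2, n = -5, p = -2, q = -1, r = -2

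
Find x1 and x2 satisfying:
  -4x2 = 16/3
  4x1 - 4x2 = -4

x1 = -7/3, x2 = -4/3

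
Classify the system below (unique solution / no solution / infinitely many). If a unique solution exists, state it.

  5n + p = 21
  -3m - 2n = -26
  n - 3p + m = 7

m = 6, n = 4, p = 1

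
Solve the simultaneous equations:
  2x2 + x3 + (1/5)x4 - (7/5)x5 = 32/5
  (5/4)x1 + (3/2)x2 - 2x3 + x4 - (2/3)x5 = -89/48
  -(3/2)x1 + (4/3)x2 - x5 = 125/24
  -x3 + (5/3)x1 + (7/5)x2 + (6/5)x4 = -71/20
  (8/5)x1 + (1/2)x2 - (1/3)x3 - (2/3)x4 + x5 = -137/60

Row-reduce the augmented matrix:
Swap R1 and R2.
R1 ← R1 / (5/4).
R3 ← R3 + 3/2·R1.
R4 ← R4 − 5/3·R1.
R5 ← R5 − 8/5·R1.
R2 ← R2 / (2).
R1 ← R1 − 6/5·R2.
R3 ← R3 − 47/15·R2.
R4 ← R4 + 3/5·R2.
R5 ← R5 + 71/50·R2.
R3 ← R3 / (-119/30).
R1 ← R1 + 11/5·R3.
R2 ← R2 − 1/2·R3.
R4 ← R4 − 59/30·R3.
R5 ← R5 − 881/300·R3.
R4 ← R4 / (467/1275).
R1 ← R1 − 16/85·R4.
R2 ← R2 − 18/85·R4.
R3 ← R3 + 19/85·R4.
R5 ← R5 + 488/425·R4.
R5 ← R5 / (316943/98070).
R1 ← R1 + 118/467·R5.
R2 ← R2 + 483/467·R5.
R3 ← R3 − 3001/9807·R5.
R4 ← R4 − 17776/9807·R5.
Reading off the reduced rows gives x1 = -3/4, x2 = 1, x3 = 1, x4 = -9/4, x5 = -11/4.

x1 = -3/4, x2 = 1, x3 = 1, x4 = -9/4, x5 = -11/4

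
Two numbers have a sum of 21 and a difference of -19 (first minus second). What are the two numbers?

first number: 1, second number: 20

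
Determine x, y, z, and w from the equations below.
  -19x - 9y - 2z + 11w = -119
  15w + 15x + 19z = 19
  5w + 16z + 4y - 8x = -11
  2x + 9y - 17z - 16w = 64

Row-reduce the augmented matrix:
R1 ← R1 / (-19).
R2 ← R2 − 15·R1.
R3 ← R3 + 8·R1.
R4 ← R4 − 2·R1.
R2 ← R2 / (-135/19).
R1 ← R1 − 9/19·R2.
R3 ← R3 − 148/19·R2.
R4 ← R4 − 153/19·R2.
R3 ← R3 / (4852/135).
R1 ← R1 − 19/15·R3.
R2 ← R2 + 331/135·R3.
R4 ← R4 − 38/15·R3.
R4 ← R4 / (24609/2426).
R1 ← R1 − 349/4852·R4.
R2 ← R2 + 7457/4852·R4.
R3 ← R3 − 3555/4852·R4.
Reading off the reduced rows gives x = 3, y = 3, z = 1, w = -3.

x = 3, y = 3, z = 1, w = -3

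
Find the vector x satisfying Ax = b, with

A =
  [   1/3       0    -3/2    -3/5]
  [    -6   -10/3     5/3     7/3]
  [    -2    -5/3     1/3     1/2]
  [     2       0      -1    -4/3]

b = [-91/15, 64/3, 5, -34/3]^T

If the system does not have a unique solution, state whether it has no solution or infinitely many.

infinitely many solutions

Row-reduce:
R1 ← R1 / (1/3).
R2 ← R2 + 6·R1.
R3 ← R3 + 2·R1.
R4 ← R4 − 2·R1.
R2 ← R2 / (-10/3).
R3 ← R3 + 5/3·R2.
R3 ← R3 / (4).
R1 ← R1 + 9/2·R3.
R2 ← R2 − 38/5·R3.
R4 ← R4 − 8·R3.
Rank is 3 with 4 unknowns, leaving x_4 free.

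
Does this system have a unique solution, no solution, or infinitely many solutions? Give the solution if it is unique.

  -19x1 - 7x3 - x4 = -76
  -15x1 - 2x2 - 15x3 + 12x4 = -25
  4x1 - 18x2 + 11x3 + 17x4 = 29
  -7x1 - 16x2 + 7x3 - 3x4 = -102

x1 = 3, x2 = 5, x3 = 2, x4 = 5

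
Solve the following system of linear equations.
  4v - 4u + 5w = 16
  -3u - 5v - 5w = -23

infinitely many solutions

Row-reduce:
R1 ← R1 / (-4).
R2 ← R2 + 3·R1.
R2 ← R2 / (-8).
R1 ← R1 + 1·R2.
Rank is 2 with 3 unknowns, leaving w free.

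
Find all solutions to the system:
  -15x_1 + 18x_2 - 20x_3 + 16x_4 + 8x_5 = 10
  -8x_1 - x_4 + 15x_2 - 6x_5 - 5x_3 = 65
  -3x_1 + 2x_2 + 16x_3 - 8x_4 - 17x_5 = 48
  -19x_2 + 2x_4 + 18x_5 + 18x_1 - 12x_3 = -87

infinitely many solutions

Row-reduce:
R1 ← R1 / (-15).
R2 ← R2 + 8·R1.
R3 ← R3 + 3·R1.
R4 ← R4 − 18·R1.
R2 ← R2 / (27/5).
R1 ← R1 + 6/5·R2.
R3 ← R3 + 8/5·R2.
R4 ← R4 − 13/5·R2.
R3 ← R3 / (1756/81).
R1 ← R1 − 70/27·R3.
R2 ← R2 − 85/81·R3.
R4 ← R4 + 3137/81·R3.
R4 ← R4 / (323/439).
R1 ← R1 + 662/439·R4.
R2 ← R2 + 477/439·R4.
R3 ← R3 + 284/439·R4.
Rank is 4 with 5 unknowns, leaving x_5 free.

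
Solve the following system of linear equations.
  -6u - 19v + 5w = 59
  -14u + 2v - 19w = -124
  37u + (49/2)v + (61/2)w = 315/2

Row-reduce:
R1 ← R1 / (-6).
R2 ← R2 + 14·R1.
R3 ← R3 − 37·R1.
R2 ← R2 / (139/3).
R1 ← R1 − 19/6·R2.
R3 ← R3 + 278/3·R2.
Row 3 reduces to 0 = -2, a contradiction. The system is inconsistent.

no solution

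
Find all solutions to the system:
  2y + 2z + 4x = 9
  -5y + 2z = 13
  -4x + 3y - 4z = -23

no solution

Row-reduce:
R1 ← R1 / (4).
R3 ← R3 + 4·R1.
R2 ← R2 / (-5).
R1 ← R1 − 1/2·R2.
R3 ← R3 − 5·R2.
Row 3 reduces to 0 = -1, a contradiction. The system is inconsistent.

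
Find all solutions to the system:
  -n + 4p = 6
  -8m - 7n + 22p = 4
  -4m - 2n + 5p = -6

no solution

Row-reduce:
Swap R1 and R2.
R1 ← R1 / (-8).
R3 ← R3 + 4·R1.
R2 ← R2 / (-1).
R1 ← R1 − 7/8·R2.
R3 ← R3 − 3/2·R2.
Row 3 reduces to 0 = 1, a contradiction. The system is inconsistent.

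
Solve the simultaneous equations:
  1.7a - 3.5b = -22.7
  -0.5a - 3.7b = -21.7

a = -1, b = 6

Row-reduce the augmented matrix:
R1 ← R1 / (17/10).
R2 ← R2 + 1/2·R1.
R2 ← R2 / (-402/85).
R1 ← R1 + 35/17·R2.
Reading off the reduced rows gives a = -1, b = 6.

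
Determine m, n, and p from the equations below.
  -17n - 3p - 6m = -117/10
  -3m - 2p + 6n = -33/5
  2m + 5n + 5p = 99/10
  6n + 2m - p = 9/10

m = 6/5, n = 0, p = 3/2

Row-reduce the augmented matrix:
R1 ← R1 / (-6).
R2 ← R2 + 3·R1.
R3 ← R3 − 2·R1.
R4 ← R4 − 2·R1.
R2 ← R2 / (29/2).
R1 ← R1 − 17/6·R2.
R3 ← R3 + 2/3·R2.
R4 ← R4 − 1/3·R2.
R3 ← R3 / (346/87).
R1 ← R1 − 52/87·R3.
R2 ← R2 + 1/29·R3.
R4 ← R4 + 173/87·R3.
R4 reduces to 0 = 0, so the extra equation is consistent.
Reading off the reduced rows gives m = 6/5, n = 0, p = 3/2.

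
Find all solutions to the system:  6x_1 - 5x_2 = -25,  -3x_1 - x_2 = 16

x_1 = -5, x_2 = -1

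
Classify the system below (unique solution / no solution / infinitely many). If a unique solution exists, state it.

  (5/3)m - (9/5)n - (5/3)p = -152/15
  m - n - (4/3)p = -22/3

infinitely many solutions

Row-reduce:
R1 ← R1 / (5/3).
R2 ← R2 − 1·R1.
R2 ← R2 / (2/25).
R1 ← R1 + 27/25·R2.
Rank is 2 with 3 unknowns, leaving p free.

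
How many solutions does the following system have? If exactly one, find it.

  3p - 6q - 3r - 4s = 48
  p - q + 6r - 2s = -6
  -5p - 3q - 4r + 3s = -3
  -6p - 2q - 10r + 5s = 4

Row-reduce:
R1 ← R1 / (3).
R2 ← R2 − 1·R1.
R3 ← R3 + 5·R1.
R4 ← R4 + 6·R1.
R1 ← R1 + 2·R2.
R3 ← R3 + 13·R2.
R4 ← R4 + 14·R2.
R3 ← R3 / (82).
R1 ← R1 − 13·R3.
R2 ← R2 − 7·R3.
R4 ← R4 − 82·R3.
Row 4 reduces to 0 = 1, a contradiction. The system is inconsistent.

no solution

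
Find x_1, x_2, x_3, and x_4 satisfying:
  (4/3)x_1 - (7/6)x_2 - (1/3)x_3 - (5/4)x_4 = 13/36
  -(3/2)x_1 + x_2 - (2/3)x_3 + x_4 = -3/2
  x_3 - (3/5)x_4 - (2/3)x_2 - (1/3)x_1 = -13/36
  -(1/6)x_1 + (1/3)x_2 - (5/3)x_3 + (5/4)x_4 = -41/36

x_1 = 4/3, x_2 = 1, x_3 = 3/4, x_4 = 0

Row-reduce the augmented matrix:
R1 ← R1 / (4/3).
R2 ← R2 + 3/2·R1.
R3 ← R3 + 1/3·R1.
R4 ← R4 + 1/6·R1.
R2 ← R2 / (-5/16).
R1 ← R1 + 7/8·R2.
R3 ← R3 + 23/24·R2.
R4 ← R4 − 3/16·R2.
R3 ← R3 / (37/9).
R1 ← R1 − 8/3·R3.
R2 ← R2 − 10/3·R3.
R4 ← R4 + 7/3·R3.
R4 ← R4 / (769/740).
R1 ← R1 + 3/185·R4.
R2 ← R2 − 381/370·R4.
R3 ← R3 − 3/37·R4.
Reading off the reduced rows gives x_1 = 4/3, x_2 = 1, x_3 = 3/4, x_4 = 0.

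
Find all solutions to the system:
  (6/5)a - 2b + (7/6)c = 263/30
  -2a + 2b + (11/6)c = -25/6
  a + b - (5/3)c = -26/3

a = -2, b = -5, c = 1

Row-reduce the augmented matrix:
R1 ← R1 / (6/5).
R2 ← R2 + 2·R1.
R3 ← R3 − 1·R1.
R2 ← R2 / (-4/3).
R1 ← R1 + 5/3·R2.
R3 ← R3 − 8/3·R2.
R3 ← R3 / (59/12).
R1 ← R1 + 15/4·R3.
R2 ← R2 + 17/6·R3.
Reading off the reduced rows gives a = -2, b = -5, c = 1.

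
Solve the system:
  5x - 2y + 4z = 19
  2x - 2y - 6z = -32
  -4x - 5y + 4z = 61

Row-reduce the augmented matrix:
R1 ← R1 / (5).
R2 ← R2 − 2·R1.
R3 ← R3 + 4·R1.
R2 ← R2 / (-6/5).
R1 ← R1 + 2/5·R2.
R3 ← R3 + 33/5·R2.
R3 ← R3 / (49).
R1 ← R1 − 10/3·R3.
R2 ← R2 − 19/3·R3.
Reading off the reduced rows gives x = -3, y = -5, z = 6.

x = -3, y = -5, z = 6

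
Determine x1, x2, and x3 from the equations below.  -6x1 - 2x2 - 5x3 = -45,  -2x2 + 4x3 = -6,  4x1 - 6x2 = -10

x1 = 5, x2 = 5, x3 = 1

Row-reduce the augmented matrix:
R1 ← R1 / (-6).
R3 ← R3 − 4·R1.
R2 ← R2 / (-2).
R1 ← R1 − 1/3·R2.
R3 ← R3 + 22/3·R2.
R3 ← R3 / (-18).
R1 ← R1 − 3/2·R3.
R2 ← R2 + 2·R3.
Reading off the reduced rows gives x1 = 5, x2 = 5, x3 = 1.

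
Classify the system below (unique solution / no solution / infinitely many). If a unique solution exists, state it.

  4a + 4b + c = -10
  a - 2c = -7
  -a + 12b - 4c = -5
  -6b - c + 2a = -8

a = -3, b = 0, c = 2

Row-reduce the augmented matrix:
R1 ← R1 / (4).
R2 ← R2 − 1·R1.
R3 ← R3 + 1·R1.
R4 ← R4 − 2·R1.
R2 ← R2 / (-1).
R1 ← R1 − 1·R2.
R3 ← R3 − 13·R2.
R4 ← R4 + 8·R2.
R3 ← R3 / (-33).
R1 ← R1 + 2·R3.
R2 ← R2 − 9/4·R3.
R4 ← R4 − 33/2·R3.
R4 reduces to 0 = 0, so the extra equation is consistent.
Reading off the reduced rows gives a = -3, b = 0, c = 2.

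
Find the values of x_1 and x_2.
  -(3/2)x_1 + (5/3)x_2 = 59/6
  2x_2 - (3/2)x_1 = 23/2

x_1 = -1, x_2 = 5

Row-reduce the augmented matrix:
R1 ← R1 / (-3/2).
R2 ← R2 + 3/2·R1.
R2 ← R2 / (1/3).
R1 ← R1 + 10/9·R2.
Reading off the reduced rows gives x_1 = -1, x_2 = 5.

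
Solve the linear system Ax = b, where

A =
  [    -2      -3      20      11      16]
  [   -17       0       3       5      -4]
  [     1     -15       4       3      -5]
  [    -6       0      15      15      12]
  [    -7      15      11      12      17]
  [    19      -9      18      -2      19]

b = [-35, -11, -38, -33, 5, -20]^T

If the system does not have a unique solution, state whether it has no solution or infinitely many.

Row-reduce the augmented matrix:
R1 ← R1 / (-2).
R2 ← R2 + 17·R1.
R3 ← R3 − 1·R1.
R4 ← R4 + 6·R1.
R5 ← R5 + 7·R1.
R6 ← R6 − 19·R1.
R2 ← R2 / (51/2).
R1 ← R1 − 3/2·R2.
R3 ← R3 + 33/2·R2.
R4 ← R4 − 9·R2.
R5 ← R5 − 51/2·R2.
R6 ← R6 + 75/2·R2.
R3 ← R3 / (-1599/17).
R1 ← R1 + 3/17·R3.
R2 ← R2 + 334/51·R3.
R4 ← R4 − 237/17·R3.
R5 ← R5 − 108·R3.
R6 ← R6 + 639/17·R3.
R4 ← R4 / (3202/533).
R1 ← R1 + 108/533·R4.
R2 ← R2 + 361/4797·R4.
R3 ← R3 − 829/1599·R4.
R5 ← R5 − 3202/533·R4.
R6 ← R6 + 4349/533·R4.
Swap R5 and R6.
R5 ← R5 / (2253/3202).
R1 ← R1 − 663/1601·R5.
R2 ← R2 − 1965/3202·R5.
R3 ← R3 − 2863/3202·R5.
R4 ← R4 − 229/3202·R5.
R6 reduces to 0 = 0, so the extra equation is consistent.
Reading off the reduced rows gives x_1 = -2, x_2 = -1, x_3 = -5, x_4 = -2, x_5 = 5.

x_1 = -2, x_2 = -1, x_3 = -5, x_4 = -2, x_5 = 5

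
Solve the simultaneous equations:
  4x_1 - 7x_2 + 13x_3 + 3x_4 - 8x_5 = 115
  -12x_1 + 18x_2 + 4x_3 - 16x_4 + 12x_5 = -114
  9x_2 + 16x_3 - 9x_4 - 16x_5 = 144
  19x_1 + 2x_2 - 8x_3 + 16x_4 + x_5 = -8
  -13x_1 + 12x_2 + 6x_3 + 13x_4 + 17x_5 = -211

Row-reduce the augmented matrix:
R1 ← R1 / (4).
R2 ← R2 + 12·R1.
R4 ← R4 − 19·R1.
R5 ← R5 + 13·R1.
R2 ← R2 / (-3).
R1 ← R1 + 7/4·R2.
R3 ← R3 − 9·R2.
R4 ← R4 − 141/4·R2.
R5 ← R5 + 43/4·R2.
R3 ← R3 / (145).
R1 ← R1 + 131/6·R3.
R2 ← R2 + 43/3·R3.
R4 ← R4 − 871/2·R3.
R5 ← R5 + 635/6·R3.
R4 ← R4 / (557/58).
R1 ← R1 − 55/174·R4.
R2 ← R2 + 55/87·R4.
R3 ← R3 + 6/29·R4.
R5 ← R5 − 4513/174·R4.
R5 ← R5 / (-1255592/8355).
R1 ← R1 + 38543/8355·R5.
R2 ← R2 − 20272/8355·R5.
R3 ← R3 − 2252/2785·R5.
R4 ← R4 − 15712/2785·R5.
Reading off the reduced rows gives x_1 = 4, x_2 = -3, x_3 = 3, x_4 = -3, x_5 = -6.

x_1 = 4, x_2 = -3, x_3 = 3, x_4 = -3, x_5 = -6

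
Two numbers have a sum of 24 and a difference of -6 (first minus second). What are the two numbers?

first number: 9, second number: 15

Let x = first number, y = second number.
  x + y = 24
  x - y = -6
Row-reduce the augmented matrix:
R2 ← R2 − 1·R1.
R2 ← R2 / (-2).
R1 ← R1 − 1·R2.
Reading off the reduced rows gives x = 9, y = 15.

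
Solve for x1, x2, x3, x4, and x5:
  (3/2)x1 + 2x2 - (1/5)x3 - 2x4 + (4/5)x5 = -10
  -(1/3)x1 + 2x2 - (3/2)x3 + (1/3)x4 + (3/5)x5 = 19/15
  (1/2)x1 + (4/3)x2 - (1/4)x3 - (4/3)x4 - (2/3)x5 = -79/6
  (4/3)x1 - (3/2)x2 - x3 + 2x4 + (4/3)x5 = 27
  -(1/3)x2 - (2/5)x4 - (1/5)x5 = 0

x1 = 0, x2 = -6, x3 = -6, x4 = 2, x5 = 6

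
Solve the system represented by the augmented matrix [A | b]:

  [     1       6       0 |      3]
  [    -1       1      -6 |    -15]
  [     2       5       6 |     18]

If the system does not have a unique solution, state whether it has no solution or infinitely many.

infinitely many solutions

Row-reduce:
R2 ← R2 + 1·R1.
R3 ← R3 − 2·R1.
R2 ← R2 / (7).
R1 ← R1 − 6·R2.
R3 ← R3 + 7·R2.
Rank is 2 with 3 unknowns, leaving x_3 free.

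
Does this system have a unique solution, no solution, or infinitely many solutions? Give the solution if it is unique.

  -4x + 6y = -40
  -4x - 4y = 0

Row-reduce the augmented matrix:
R1 ← R1 / (-4).
R2 ← R2 + 4·R1.
R2 ← R2 / (-10).
R1 ← R1 + 3/2·R2.
Reading off the reduced rows gives x = 4, y = -4.

x = 4, y = -4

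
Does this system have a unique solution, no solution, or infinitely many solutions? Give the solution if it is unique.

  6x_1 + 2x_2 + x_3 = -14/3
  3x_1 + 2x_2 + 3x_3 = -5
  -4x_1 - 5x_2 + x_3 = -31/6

x_1 = -1, x_2 = 3/2, x_3 = -5/3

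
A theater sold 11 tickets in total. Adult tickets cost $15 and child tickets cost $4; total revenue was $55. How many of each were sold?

adult tickets: 1, child tickets: 10

Let a = adult tickets, c = child tickets.
  a + c = 11
  15a + 4c = 55
Row-reduce the augmented matrix:
R2 ← R2 − 15·R1.
R2 ← R2 / (-11).
R1 ← R1 − 1·R2.
Reading off the reduced rows gives a = 1, c = 10.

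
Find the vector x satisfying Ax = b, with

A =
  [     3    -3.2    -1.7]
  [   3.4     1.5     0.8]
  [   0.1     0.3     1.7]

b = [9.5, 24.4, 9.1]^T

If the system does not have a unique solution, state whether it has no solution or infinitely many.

x_1 = 6, x_2 = 0, x_3 = 5

Row-reduce the augmented matrix:
R1 ← R1 / (3).
R2 ← R2 − 17/5·R1.
R3 ← R3 − 1/10·R1.
R2 ← R2 / (769/150).
R1 ← R1 + 16/15·R2.
R3 ← R3 − 61/150·R2.
R3 ← R3 / (23691/15380).
R1 ← R1 − 1/1538·R3.
R2 ← R2 − 409/769·R3.
Reading off the reduced rows gives x_1 = 6, x_2 = 0, x_3 = 5.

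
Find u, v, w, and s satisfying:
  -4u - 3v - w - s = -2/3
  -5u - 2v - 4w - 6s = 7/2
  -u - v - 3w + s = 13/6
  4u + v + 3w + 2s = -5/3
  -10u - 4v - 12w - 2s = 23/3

u = 1/2, v = 0, w = -1, s = -1/3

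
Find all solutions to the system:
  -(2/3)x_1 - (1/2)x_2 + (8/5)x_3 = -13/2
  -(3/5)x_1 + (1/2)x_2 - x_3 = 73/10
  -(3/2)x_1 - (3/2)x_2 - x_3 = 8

x_1 = -3, x_2 = 1, x_3 = -5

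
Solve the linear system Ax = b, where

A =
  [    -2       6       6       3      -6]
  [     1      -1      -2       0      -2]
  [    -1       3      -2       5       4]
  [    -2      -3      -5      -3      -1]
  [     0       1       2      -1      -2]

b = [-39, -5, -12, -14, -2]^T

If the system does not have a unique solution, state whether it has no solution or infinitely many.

x_1 = 6, x_2 = -1, x_3 = 2, x_4 = -3, x_5 = 4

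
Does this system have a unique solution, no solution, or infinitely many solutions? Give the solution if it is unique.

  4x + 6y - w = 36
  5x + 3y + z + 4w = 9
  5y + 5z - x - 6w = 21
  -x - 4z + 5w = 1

Row-reduce the augmented matrix:
R1 ← R1 / (4).
R2 ← R2 − 5·R1.
R3 ← R3 + 1·R1.
R4 ← R4 + 1·R1.
R2 ← R2 / (-9/2).
R1 ← R1 − 3/2·R2.
R3 ← R3 − 13/2·R2.
R4 ← R4 − 3/2·R2.
R3 ← R3 / (58/9).
R1 ← R1 − 1/3·R3.
R2 ← R2 + 2/9·R3.
R4 ← R4 + 11/3·R3.
R4 ← R4 / (421/58).
R1 ← R1 − 83/58·R4.
R2 ← R2 + 65/58·R4.
R3 ← R3 − 6/29·R4.
Reading off the reduced rows gives x = 1, y = 5, z = -3, w = -2.

x = 1, y = 5, z = -3, w = -2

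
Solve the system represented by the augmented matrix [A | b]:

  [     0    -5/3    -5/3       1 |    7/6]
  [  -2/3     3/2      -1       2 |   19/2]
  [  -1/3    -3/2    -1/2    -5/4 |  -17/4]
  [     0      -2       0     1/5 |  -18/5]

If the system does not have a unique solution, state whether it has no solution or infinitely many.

Row-reduce the augmented matrix:
Swap R1 and R2.
R1 ← R1 / (-2/3).
R3 ← R3 + 1/3·R1.
R2 ← R2 / (-5/3).
R1 ← R1 + 9/4·R2.
R3 ← R3 + 9/4·R2.
R4 ← R4 + 2·R2.
R3 ← R3 / (9/4).
R1 ← R1 − 15/4·R3.
R2 ← R2 − 1·R3.
R4 ← R4 − 2·R3.
R4 ← R4 / (11/5).
R1 ← R1 − 33/20·R4.
R2 ← R2 − 1·R4.
R3 ← R3 + 8/5·R4.
Reading off the reduced rows gives x_1 = -3/2, x_2 = 2, x_3 = -3/2, x_4 = 2.

x_1 = -3/2, x_2 = 2, x_3 = -3/2, x_4 = 2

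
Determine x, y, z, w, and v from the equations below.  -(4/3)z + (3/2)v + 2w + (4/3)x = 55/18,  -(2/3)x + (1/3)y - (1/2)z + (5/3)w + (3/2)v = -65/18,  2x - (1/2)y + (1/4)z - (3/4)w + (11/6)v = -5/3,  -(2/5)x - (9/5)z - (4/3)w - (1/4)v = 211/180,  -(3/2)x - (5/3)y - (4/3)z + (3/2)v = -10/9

x = 2, y = -5/2, z = -5/3, w = 4/3, v = -3

Row-reduce the augmented matrix:
R1 ← R1 / (4/3).
R2 ← R2 + 2/3·R1.
R3 ← R3 − 2·R1.
R4 ← R4 + 2/5·R1.
R5 ← R5 + 3/2·R1.
R2 ← R2 / (1/3).
R3 ← R3 + 1/2·R2.
R5 ← R5 + 5/3·R2.
R3 ← R3 / (1/2).
R1 ← R1 + 1·R3.
R2 ← R2 + 7/2·R3.
R4 ← R4 + 11/5·R3.
R5 ← R5 + 26/3·R3.
R4 ← R4 / (11/30).
R1 ← R1 − 2·R4.
R2 ← R2 − 39/4·R4.
R3 ← R3 − 1/2·R4.
R5 ← R5 − 239/12·R4.
R5 ← R5 / (-1033069/1584).
R1 ← R1 + 17173/264·R5.
R2 ← R2 + 21383/66·R5.
R3 ← R3 + 799/66·R5.
R4 ← R4 − 793/22·R5.
Reading off the reduced rows gives x = 2, y = -5/2, z = -5/3, w = 4/3, v = -3.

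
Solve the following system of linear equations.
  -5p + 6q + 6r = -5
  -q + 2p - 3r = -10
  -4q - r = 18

p = 1, q = -6, r = 6

Row-reduce the augmented matrix:
R1 ← R1 / (-5).
R2 ← R2 − 2·R1.
R2 ← R2 / (7/5).
R1 ← R1 + 6/5·R2.
R3 ← R3 + 4·R2.
R3 ← R3 / (-19/7).
R1 ← R1 + 12/7·R3.
R2 ← R2 + 3/7·R3.
Reading off the reduced rows gives p = 1, q = -6, r = 6.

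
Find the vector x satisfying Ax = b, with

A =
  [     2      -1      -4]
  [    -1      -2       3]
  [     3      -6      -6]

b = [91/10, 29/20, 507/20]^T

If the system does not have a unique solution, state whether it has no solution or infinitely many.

Row-reduce the augmented matrix:
R1 ← R1 / (2).
R2 ← R2 + 1·R1.
R3 ← R3 − 3·R1.
R2 ← R2 / (-5/2).
R1 ← R1 + 1/2·R2.
R3 ← R3 + 9/2·R2.
R3 ← R3 / (-9/5).
R1 ← R1 + 11/5·R3.
R2 ← R2 + 2/5·R3.
Reading off the reduced rows gives x_1 = 9/4, x_2 = -13/5, x_3 = -1/2.

x_1 = 9/4, x_2 = -13/5, x_3 = -1/2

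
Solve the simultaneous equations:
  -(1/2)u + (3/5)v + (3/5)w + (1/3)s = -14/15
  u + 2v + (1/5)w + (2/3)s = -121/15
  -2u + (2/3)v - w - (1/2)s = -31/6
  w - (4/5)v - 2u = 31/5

infinitely many solutions

Row-reduce:
R1 ← R1 / (-1/2).
R2 ← R2 − 1·R1.
R3 ← R3 + 2·R1.
R4 ← R4 + 2·R1.
R2 ← R2 / (16/5).
R1 ← R1 + 6/5·R2.
R3 ← R3 + 26/15·R2.
R4 ← R4 + 16/5·R2.
R3 ← R3 / (-317/120).
R1 ← R1 + 27/40·R3.
R2 ← R2 − 7/16·R3.
Rank is 3 with 4 unknowns, leaving s free.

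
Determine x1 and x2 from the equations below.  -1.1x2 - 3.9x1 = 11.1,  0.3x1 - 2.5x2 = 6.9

Row-reduce the augmented matrix:
R1 ← R1 / (-39/10).
R2 ← R2 − 3/10·R1.
R2 ← R2 / (-168/65).
R1 ← R1 − 11/39·R2.
Reading off the reduced rows gives x1 = -2, x2 = -3.

x1 = -2, x2 = -3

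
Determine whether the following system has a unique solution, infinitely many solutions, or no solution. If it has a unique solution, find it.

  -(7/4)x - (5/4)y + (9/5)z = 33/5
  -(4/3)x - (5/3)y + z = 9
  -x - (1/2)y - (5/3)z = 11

x = -4, y = -4, z = -3

Row-reduce the augmented matrix:
R1 ← R1 / (-7/4).
R2 ← R2 + 4/3·R1.
R3 ← R3 + 1·R1.
R2 ← R2 / (-5/7).
R1 ← R1 − 5/7·R2.
R3 ← R3 − 3/14·R2.
R3 ← R3 / (-421/150).
R1 ← R1 + 7/5·R3.
R2 ← R2 − 13/25·R3.
Reading off the reduced rows gives x = -4, y = -4, z = -3.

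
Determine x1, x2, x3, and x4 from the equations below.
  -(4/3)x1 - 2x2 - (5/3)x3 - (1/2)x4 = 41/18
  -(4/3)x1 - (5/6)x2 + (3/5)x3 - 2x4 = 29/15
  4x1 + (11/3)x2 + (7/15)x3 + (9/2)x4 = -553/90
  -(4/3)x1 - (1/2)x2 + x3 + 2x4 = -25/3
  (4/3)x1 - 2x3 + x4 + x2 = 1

x1 = 3, x2 = -2, x3 = -2/3, x4 = -7/3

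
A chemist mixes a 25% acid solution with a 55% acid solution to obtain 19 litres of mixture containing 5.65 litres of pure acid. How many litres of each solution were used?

litres of solution A: 16, litres of solution B: 3

Let a = litres of solution A, b = litres of solution B.
  a + b = 19
  (1/4)a + (11/20)b = 113/20
Row-reduce the augmented matrix:
R2 ← R2 − 1/4·R1.
R2 ← R2 / (3/10).
R1 ← R1 − 1·R2.
Reading off the reduced rows gives a = 16, b = 3.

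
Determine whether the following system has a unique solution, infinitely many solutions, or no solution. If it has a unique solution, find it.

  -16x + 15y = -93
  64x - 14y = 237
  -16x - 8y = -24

no solution

Row-reduce:
R1 ← R1 / (-16).
R2 ← R2 − 64·R1.
R3 ← R3 + 16·R1.
R2 ← R2 / (46).
R1 ← R1 + 15/16·R2.
R3 ← R3 + 23·R2.
Row 3 reduces to 0 = 3/2, a contradiction. The system is inconsistent.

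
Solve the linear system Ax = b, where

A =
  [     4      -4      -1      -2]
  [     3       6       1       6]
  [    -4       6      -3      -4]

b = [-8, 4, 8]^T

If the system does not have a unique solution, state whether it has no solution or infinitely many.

Row-reduce:
R1 ← R1 / (4).
R2 ← R2 − 3·R1.
R3 ← R3 + 4·R1.
R2 ← R2 / (9).
R1 ← R1 + 1·R2.
R3 ← R3 − 2·R2.
R3 ← R3 / (-79/18).
R1 ← R1 + 1/18·R3.
R2 ← R2 − 7/36·R3.
Rank is 3 with 4 unknowns, leaving x_4 free.

infinitely many solutions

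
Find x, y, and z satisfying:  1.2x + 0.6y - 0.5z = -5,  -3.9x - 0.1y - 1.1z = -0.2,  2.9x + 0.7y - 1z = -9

Row-reduce the augmented matrix:
R1 ← R1 / (6/5).
R2 ← R2 + 39/10·R1.
R3 ← R3 − 29/10·R1.
R2 ← R2 / (37/20).
R1 ← R1 − 1/2·R2.
R3 ← R3 + 3/4·R2.
R3 ← R3 / (-199/222).
R1 ← R1 − 71/222·R3.
R2 ← R2 + 109/74·R3.
Reading off the reduced rows gives x = -1, y = -3, z = 4.

x = -1, y = -3, z = 4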